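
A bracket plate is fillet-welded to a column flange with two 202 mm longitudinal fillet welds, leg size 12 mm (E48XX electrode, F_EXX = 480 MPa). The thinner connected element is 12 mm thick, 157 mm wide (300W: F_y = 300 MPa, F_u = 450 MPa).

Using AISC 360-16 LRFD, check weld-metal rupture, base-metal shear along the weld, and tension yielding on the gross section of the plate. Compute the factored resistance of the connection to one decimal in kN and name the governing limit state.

508.7 kN (gross-section yield governs)

Weld metal: throat = 0.707×12 = 8.484 mm, L = 2×202 = 404 mm. φR_n = 0.75 × 0.6 × 480 × 8.484 × 404 = 740.3 kN.
Base metal shear (12 mm plate): yield φR_n = 1.0×0.6×300×12×404 = 872.6 kN; rupture φR_n = 0.75×0.6×450×12×404 = 981.7 kN; take 872.6 kN (yield).
Tension yield (gross): A_g = 157×12 = 1884 mm². φR_n = 0.90 × 300 × 1884 = 508.7 kN.
Governing: min(740.3, 872.6, 508.7) = 508.7 kN → gross-section yield.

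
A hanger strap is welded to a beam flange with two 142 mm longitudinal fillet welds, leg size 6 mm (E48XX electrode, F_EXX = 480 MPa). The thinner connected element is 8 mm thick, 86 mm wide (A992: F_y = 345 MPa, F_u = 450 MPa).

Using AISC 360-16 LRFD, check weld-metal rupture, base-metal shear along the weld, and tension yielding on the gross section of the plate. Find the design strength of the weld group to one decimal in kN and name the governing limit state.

Weld metal: throat = 0.707×6 = 4.242 mm, L = 2×142 = 284 mm. φR_n = 0.75 × 0.6 × 480 × 4.242 × 284 = 260.2 kN.
Base metal shear (8 mm plate): yield φR_n = 1.0×0.6×345×8×284 = 470.3 kN; rupture φR_n = 0.75×0.6×450×8×284 = 460.1 kN; take 460.1 kN (rupture).
Tension yield (gross): A_g = 86×8 = 688 mm². φR_n = 0.90 × 345 × 688 = 213.6 kN.
Governing: min(260.2, 460.1, 213.6) = 213.6 kN → gross-section yield.

213.6 kN (gross-section yield governs)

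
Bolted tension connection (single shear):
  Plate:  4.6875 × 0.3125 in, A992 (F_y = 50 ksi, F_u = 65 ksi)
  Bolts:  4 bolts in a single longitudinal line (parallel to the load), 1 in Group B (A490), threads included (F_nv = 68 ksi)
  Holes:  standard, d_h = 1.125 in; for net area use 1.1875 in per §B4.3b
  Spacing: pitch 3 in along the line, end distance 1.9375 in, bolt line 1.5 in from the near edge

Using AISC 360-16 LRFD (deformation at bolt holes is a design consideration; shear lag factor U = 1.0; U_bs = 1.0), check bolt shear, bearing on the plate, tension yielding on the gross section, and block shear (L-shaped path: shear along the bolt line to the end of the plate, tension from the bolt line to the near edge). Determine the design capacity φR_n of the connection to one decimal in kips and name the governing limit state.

Bolt shear: A_b = π(1)²/4 = 0.7854 in². φR_n = 0.75 × 68 × 0.7854 × 4 × 1 = 160.2 kips.
Bearing (0.3125 in plate, F_u = 65 ksi): end bolts L_c = 1.9375 − 1.125/2 = 1.375, R_n = min(1.2×1.375×0.3125×65, 2.4×1×0.3125×65) = 33.516 kips/bolt; interior L_c = 3 − 1.125 = 1.875, R_n = 45.703 kips/bolt. φR_n = 0.75 × (1×33.516 + 3×45.703) = 128.0 kips.
Tension yield (gross): A_g = 4.6875×0.3125 = 1.4648 in². φR_n = 0.90 × 50 × 1.4648 = 65.9 kips.
Block shear: shear path 1×[1.9375+3×3] = 1×10.9375 in, A_gv = 3.418, A_nv = 1×(10.9375 − 3.5×1.1875)×0.3125 = 2.1191 in²; tension to near edge: (1.5 − 0.5×1.1875)×0.3125 = 0.2832 in². R_n = min(0.6×65×2.1191, 0.6×50×3.418) + 1.0×65×0.2832 = min(82.645, 102.54) + 18.408 = 101.05 kips. φR_n = 0.75 × 101.05 = 75.8 kips.
Governing: min(160.2, 128.0, 65.9, 75.8) = 65.9 kips → gross-section yield.

65.9 kips (gross-section yield governs)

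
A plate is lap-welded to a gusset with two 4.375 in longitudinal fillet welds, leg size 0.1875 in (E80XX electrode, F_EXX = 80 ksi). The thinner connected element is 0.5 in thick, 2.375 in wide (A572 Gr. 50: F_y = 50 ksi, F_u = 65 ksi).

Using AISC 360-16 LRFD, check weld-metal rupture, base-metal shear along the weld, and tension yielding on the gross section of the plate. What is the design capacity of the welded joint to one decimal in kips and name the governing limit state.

Weld metal: throat = 0.707×0.1875 = 0.13256 in, L = 2×4.375 = 8.75 in. φR_n = 0.75 × 0.6 × 80 × 0.13256 × 8.75 = 41.8 kips.
Base metal shear (0.5 in plate): yield φR_n = 1.0×0.6×50×0.5×8.75 = 131.3 kips; rupture φR_n = 0.75×0.6×65×0.5×8.75 = 128.0 kips; take 128.0 kips (rupture).
Tension yield (gross): A_g = 2.375×0.5 = 1.1875 in². φR_n = 0.90 × 50 × 1.1875 = 53.4 kips.
Governing: min(41.8, 128.0, 53.4) = 41.8 kips → weld metal.

41.8 kips (weld metal governs)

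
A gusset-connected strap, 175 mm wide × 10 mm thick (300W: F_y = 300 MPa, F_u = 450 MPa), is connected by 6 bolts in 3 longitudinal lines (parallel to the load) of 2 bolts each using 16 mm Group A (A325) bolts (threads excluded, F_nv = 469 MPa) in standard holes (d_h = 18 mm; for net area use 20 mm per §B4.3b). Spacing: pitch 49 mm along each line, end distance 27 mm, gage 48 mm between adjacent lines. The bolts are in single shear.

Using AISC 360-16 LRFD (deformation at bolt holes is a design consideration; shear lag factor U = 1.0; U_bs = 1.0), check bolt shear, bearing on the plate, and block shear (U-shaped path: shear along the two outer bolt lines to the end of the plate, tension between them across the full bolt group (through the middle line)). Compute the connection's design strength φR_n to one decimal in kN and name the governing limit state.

Bolt shear: A_b = π(16)²/4 = 201.06 mm². φR_n = 0.75 × 469 × 201.06 × 6 × 1 = 424.3 kN.
Bearing (10 mm plate, F_u = 450 MPa): end bolts L_c = 27 − 18/2 = 18, R_n = min(1.2×18×10×450, 2.4×16×10×450) = 97.2 kN/bolt; interior L_c = 49 − 18 = 31, R_n = 167.4 kN/bolt. φR_n = 0.75 × (3×97.2 + 3×167.4) = 595.4 kN.
Block shear: shear path 2×[27+1×49] = 2×76 mm, A_gv = 1520, A_nv = 2×(76 − 1.5×20)×10 = 920 mm²; tension across gage: (96 − 2×20)×10 = 560 mm². R_n = min(0.6×450×920, 0.6×300×1520) + 1.0×450×560 = min(248.4, 273.6) + 252 = 500.4 kN. φR_n = 0.75 × 500.4 = 375.3 kN.
Governing: min(424.3, 595.4, 375.3) = 375.3 kN → block shear.

375.3 kN (block shear governs)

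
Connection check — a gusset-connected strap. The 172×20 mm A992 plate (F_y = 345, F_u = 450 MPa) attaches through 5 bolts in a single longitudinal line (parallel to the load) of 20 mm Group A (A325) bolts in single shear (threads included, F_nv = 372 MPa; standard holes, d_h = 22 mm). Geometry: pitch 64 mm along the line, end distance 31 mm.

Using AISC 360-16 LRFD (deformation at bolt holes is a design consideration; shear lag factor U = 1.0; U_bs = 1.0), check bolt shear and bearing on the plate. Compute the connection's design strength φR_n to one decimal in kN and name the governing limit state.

Bolt shear: A_b = π(20)²/4 = 314.16 mm². φR_n = 0.75 × 372 × 314.16 × 5 × 1 = 438.3 kN.
Bearing (20 mm plate, F_u = 450 MPa): end bolts L_c = 31 − 22/2 = 20, R_n = min(1.2×20×20×450, 2.4×20×20×450) = 216 kN/bolt; interior L_c = 64 − 22 = 42, R_n = 432 kN/bolt. φR_n = 0.75 × (1×216 + 4×432) = 1458.0 kN.
Governing: min(438.3, 1458.0) = 438.3 kN → bolt shear.

438.3 kN (bolt shear governs)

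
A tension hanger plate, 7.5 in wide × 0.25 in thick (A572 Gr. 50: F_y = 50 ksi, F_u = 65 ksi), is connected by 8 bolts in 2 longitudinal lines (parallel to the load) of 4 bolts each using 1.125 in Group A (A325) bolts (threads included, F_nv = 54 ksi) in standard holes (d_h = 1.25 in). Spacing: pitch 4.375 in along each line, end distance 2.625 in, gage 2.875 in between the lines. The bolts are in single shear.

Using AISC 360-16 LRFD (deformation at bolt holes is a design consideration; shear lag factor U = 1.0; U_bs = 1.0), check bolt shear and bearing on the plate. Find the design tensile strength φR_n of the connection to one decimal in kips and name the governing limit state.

255.9 kips (bearing governs)

Bolt shear: A_b = π(1.125)²/4 = 0.99402 in². φR_n = 0.75 × 54 × 0.99402 × 8 × 1 = 322.1 kips.
Bearing (0.25 in plate, F_u = 65 ksi): end bolts L_c = 2.625 − 1.25/2 = 2, R_n = min(1.2×2×0.25×65, 2.4×1.125×0.25×65) = 39 kips/bolt; interior L_c = 4.375 − 1.25 = 3.125, R_n = 43.875 kips/bolt. φR_n = 0.75 × (2×39 + 6×43.875) = 255.9 kips.
Governing: min(322.1, 255.9) = 255.9 kips → bearing.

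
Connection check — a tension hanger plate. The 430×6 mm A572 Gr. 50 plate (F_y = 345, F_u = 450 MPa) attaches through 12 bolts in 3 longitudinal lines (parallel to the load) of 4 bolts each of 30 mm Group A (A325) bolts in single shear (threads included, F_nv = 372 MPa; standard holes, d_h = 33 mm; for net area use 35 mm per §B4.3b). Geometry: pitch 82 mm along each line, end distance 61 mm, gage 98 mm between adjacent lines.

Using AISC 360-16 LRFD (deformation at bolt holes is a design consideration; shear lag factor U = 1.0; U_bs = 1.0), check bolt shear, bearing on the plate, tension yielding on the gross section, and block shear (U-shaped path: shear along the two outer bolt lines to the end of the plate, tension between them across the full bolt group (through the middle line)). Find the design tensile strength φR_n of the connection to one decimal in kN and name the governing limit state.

703.5 kN (block shear governs)

Bolt shear: A_b = π(30)²/4 = 706.86 mm². φR_n = 0.75 × 372 × 706.86 × 12 × 1 = 2366.6 kN.
Bearing (6 mm plate, F_u = 450 MPa): end bolts L_c = 61 − 33/2 = 44.5, R_n = min(1.2×44.5×6×450, 2.4×30×6×450) = 144.18 kN/bolt; interior L_c = 82 − 33 = 49, R_n = 158.76 kN/bolt. φR_n = 0.75 × (3×144.18 + 9×158.76) = 1396.0 kN.
Tension yield (gross): A_g = 430×6 = 2580 mm². φR_n = 0.90 × 345 × 2580 = 801.1 kN.
Block shear: shear path 2×[61+3×82] = 2×307 mm, A_gv = 3684, A_nv = 2×(307 − 3.5×35)×6 = 2214 mm²; tension across gage: (196 − 2×35)×6 = 756 mm². R_n = min(0.6×450×2214, 0.6×345×3684) + 1.0×450×756 = min(597.78, 762.59) + 340.2 = 937.98 kN. φR_n = 0.75 × 937.98 = 703.5 kN.
Governing: min(2366.6, 1396.0, 801.1, 703.5) = 703.5 kN → block shear.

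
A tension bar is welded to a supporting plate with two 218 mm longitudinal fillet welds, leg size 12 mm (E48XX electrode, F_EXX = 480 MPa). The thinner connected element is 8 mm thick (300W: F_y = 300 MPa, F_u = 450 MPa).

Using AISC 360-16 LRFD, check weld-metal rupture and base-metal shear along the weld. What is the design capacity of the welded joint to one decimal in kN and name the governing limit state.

627.8 kN (base-metal shear governs)

Weld metal: throat = 0.707×12 = 8.484 mm, L = 2×218 = 436 mm. φR_n = 0.75 × 0.6 × 480 × 8.484 × 436 = 799.0 kN.
Base metal shear (8 mm plate): yield φR_n = 1.0×0.6×300×8×436 = 627.8 kN; rupture φR_n = 0.75×0.6×450×8×436 = 706.3 kN; take 627.8 kN (yield).
Governing: min(799.0, 627.8) = 627.8 kN → base-metal shear.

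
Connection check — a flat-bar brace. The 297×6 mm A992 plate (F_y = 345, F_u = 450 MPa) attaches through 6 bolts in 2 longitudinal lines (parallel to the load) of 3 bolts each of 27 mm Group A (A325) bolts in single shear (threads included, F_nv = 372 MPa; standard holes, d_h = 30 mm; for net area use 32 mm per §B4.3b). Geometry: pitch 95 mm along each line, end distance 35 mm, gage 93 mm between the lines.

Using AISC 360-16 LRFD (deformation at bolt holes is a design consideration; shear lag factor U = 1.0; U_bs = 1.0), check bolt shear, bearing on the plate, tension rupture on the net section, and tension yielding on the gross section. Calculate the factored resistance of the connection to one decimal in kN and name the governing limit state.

471.8 kN (net-section rupture governs)

Bolt shear: A_b = π(27)²/4 = 572.56 mm². φR_n = 0.75 × 372 × 572.56 × 6 × 1 = 958.5 kN.
Bearing (6 mm plate, F_u = 450 MPa): end bolts L_c = 35 − 30/2 = 20, R_n = min(1.2×20×6×450, 2.4×27×6×450) = 64.8 kN/bolt; interior L_c = 95 − 30 = 65, R_n = 174.96 kN/bolt. φR_n = 0.75 × (2×64.8 + 4×174.96) = 622.1 kN.
Tension rupture (net): A_n = (297 − 2×32)×6 = 1398 mm² (U = 1.0, A_e = A_n). φR_n = 0.75 × 450 × 1398 = 471.8 kN.
Tension yield (gross): A_g = 297×6 = 1782 mm². φR_n = 0.90 × 345 × 1782 = 553.3 kN.
Governing: min(958.5, 622.1, 471.8, 553.3) = 471.8 kN → net-section rupture.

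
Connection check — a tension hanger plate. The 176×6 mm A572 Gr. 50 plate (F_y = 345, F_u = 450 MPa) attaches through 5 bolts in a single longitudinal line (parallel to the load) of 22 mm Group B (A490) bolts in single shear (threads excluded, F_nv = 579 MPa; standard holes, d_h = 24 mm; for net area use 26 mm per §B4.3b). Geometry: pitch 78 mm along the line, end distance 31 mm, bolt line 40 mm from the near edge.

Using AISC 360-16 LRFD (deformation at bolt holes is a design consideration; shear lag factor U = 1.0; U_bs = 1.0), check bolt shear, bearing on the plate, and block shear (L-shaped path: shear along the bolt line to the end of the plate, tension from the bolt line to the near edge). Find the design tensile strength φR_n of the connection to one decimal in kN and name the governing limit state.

329.3 kN (block shear governs)

Bolt shear: A_b = π(22)²/4 = 380.13 mm². φR_n = 0.75 × 579 × 380.13 × 5 × 1 = 825.4 kN.
Bearing (6 mm plate, F_u = 450 MPa): end bolts L_c = 31 − 24/2 = 19, R_n = min(1.2×19×6×450, 2.4×22×6×450) = 61.56 kN/bolt; interior L_c = 78 − 24 = 54, R_n = 142.56 kN/bolt. φR_n = 0.75 × (1×61.56 + 4×142.56) = 473.9 kN.
Block shear: shear path 1×[31+4×78] = 1×343 mm, A_gv = 2058, A_nv = 1×(343 − 4.5×26)×6 = 1356 mm²; tension to near edge: (40 − 0.5×26)×6 = 162 mm². R_n = min(0.6×450×1356, 0.6×345×2058) + 1.0×450×162 = min(366.12, 426.01) + 72.9 = 439.02 kN. φR_n = 0.75 × 439.02 = 329.3 kN.
Governing: min(825.4, 473.9, 329.3) = 329.3 kN → block shear.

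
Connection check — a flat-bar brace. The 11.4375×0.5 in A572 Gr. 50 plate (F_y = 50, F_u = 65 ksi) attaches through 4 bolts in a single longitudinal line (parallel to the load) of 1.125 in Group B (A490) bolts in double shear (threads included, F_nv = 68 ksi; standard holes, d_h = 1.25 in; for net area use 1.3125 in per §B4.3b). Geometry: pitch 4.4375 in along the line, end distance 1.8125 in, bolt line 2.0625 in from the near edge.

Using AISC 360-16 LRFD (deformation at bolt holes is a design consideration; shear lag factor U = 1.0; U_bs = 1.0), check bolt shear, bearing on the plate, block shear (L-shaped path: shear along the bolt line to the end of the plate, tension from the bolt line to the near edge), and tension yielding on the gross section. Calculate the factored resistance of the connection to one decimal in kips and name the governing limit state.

188.3 kips (block shear governs)

Bolt shear: A_b = π(1.125)²/4 = 0.99402 in². φR_n = 0.75 × 68 × 0.99402 × 4 × 2 = 405.6 kips.
Bearing (0.5 in plate, F_u = 65 ksi): end bolts L_c = 1.8125 − 1.25/2 = 1.1875, R_n = min(1.2×1.1875×0.5×65, 2.4×1.125×0.5×65) = 46.313 kips/bolt; interior L_c = 4.4375 − 1.25 = 3.1875, R_n = 87.75 kips/bolt. φR_n = 0.75 × (1×46.313 + 3×87.75) = 232.2 kips.
Block shear: shear path 1×[1.8125+3×4.4375] = 1×15.125 in, A_gv = 7.5625, A_nv = 1×(15.125 − 3.5×1.3125)×0.5 = 5.2656 in²; tension to near edge: (2.0625 − 0.5×1.3125)×0.5 = 0.70313 in². R_n = min(0.6×65×5.2656, 0.6×50×7.5625) + 1.0×65×0.70313 = min(205.36, 226.88) + 45.703 = 251.06 kips. φR_n = 0.75 × 251.06 = 188.3 kips.
Tension yield (gross): A_g = 11.4375×0.5 = 5.7188 in². φR_n = 0.90 × 50 × 5.7188 = 257.3 kips.
Governing: min(405.6, 232.2, 188.3, 257.3) = 188.3 kips → block shear.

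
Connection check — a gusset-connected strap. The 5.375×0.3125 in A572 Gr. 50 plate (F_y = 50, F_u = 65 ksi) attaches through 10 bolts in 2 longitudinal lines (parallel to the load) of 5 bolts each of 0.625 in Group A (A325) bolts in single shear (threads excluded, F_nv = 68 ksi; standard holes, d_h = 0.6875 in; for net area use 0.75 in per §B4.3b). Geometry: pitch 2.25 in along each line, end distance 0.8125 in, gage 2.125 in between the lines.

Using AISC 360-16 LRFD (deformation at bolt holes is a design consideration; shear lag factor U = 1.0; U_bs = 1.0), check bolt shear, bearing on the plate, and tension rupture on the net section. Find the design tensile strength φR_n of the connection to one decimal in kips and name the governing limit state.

Bolt shear: A_b = π(0.625)²/4 = 0.3068 in². φR_n = 0.75 × 68 × 0.3068 × 10 × 1 = 156.5 kips.
Bearing (0.3125 in plate, F_u = 65 ksi): end bolts L_c = 0.8125 − 0.6875/2 = 0.46875, R_n = min(1.2×0.46875×0.3125×65, 2.4×0.625×0.3125×65) = 11.426 kips/bolt; interior L_c = 2.25 − 0.6875 = 1.5625, R_n = 30.469 kips/bolt. φR_n = 0.75 × (2×11.426 + 8×30.469) = 200.0 kips.
Tension rupture (net): A_n = (5.375 − 2×0.75)×0.3125 = 1.2109 in² (U = 1.0, A_e = A_n). φR_n = 0.75 × 65 × 1.2109 = 59.0 kips.
Governing: min(156.5, 200.0, 59.0) = 59.0 kips → net-section rupture.

59.0 kips (net-section rupture governs)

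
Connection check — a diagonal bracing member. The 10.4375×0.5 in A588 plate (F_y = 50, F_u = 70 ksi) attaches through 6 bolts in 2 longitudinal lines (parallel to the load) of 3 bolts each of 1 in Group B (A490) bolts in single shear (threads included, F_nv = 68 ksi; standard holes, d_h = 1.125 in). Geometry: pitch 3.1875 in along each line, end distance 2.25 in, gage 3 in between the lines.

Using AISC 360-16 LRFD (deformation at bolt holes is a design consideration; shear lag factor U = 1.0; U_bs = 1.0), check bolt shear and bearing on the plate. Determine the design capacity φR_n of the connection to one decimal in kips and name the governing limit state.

Bolt shear: A_b = π(1)²/4 = 0.7854 in². φR_n = 0.75 × 68 × 0.7854 × 6 × 1 = 240.3 kips.
Bearing (0.5 in plate, F_u = 70 ksi): end bolts L_c = 2.25 − 1.125/2 = 1.6875, R_n = min(1.2×1.6875×0.5×70, 2.4×1×0.5×70) = 70.875 kips/bolt; interior L_c = 3.1875 − 1.125 = 2.0625, R_n = 84 kips/bolt. φR_n = 0.75 × (2×70.875 + 4×84) = 358.3 kips.
Governing: min(240.3, 358.3) = 240.3 kips → bolt shear.

240.3 kips (bolt shear governs)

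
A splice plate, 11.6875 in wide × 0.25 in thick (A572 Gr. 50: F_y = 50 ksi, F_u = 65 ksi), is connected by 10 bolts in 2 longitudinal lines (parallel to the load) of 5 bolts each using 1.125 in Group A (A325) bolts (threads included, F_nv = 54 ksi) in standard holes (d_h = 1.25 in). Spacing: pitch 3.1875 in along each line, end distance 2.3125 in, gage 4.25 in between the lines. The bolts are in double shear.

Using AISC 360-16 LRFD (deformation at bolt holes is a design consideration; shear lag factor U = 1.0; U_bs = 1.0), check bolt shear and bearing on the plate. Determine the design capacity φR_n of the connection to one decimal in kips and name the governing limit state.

Bolt shear: A_b = π(1.125)²/4 = 0.99402 in². φR_n = 0.75 × 54 × 0.99402 × 10 × 2 = 805.2 kips.
Bearing (0.25 in plate, F_u = 65 ksi): end bolts L_c = 2.3125 − 1.25/2 = 1.6875, R_n = min(1.2×1.6875×0.25×65, 2.4×1.125×0.25×65) = 32.906 kips/bolt; interior L_c = 3.1875 − 1.25 = 1.9375, R_n = 37.781 kips/bolt. φR_n = 0.75 × (2×32.906 + 8×37.781) = 276.0 kips.
Governing: min(805.2, 276.0) = 276.0 kips → bearing.

276.0 kips (bearing governs)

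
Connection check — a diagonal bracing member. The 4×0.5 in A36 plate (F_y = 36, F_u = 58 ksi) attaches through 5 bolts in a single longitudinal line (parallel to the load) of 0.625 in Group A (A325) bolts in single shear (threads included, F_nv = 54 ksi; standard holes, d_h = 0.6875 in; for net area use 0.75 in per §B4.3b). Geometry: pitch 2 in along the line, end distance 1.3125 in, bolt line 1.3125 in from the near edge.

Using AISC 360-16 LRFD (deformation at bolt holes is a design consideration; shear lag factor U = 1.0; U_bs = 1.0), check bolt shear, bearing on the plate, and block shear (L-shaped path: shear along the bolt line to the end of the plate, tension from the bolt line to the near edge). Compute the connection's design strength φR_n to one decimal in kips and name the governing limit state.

Bolt shear: A_b = π(0.625)²/4 = 0.3068 in². φR_n = 0.75 × 54 × 0.3068 × 5 × 1 = 62.1 kips.
Bearing (0.5 in plate, F_u = 58 ksi): end bolts L_c = 1.3125 − 0.6875/2 = 0.96875, R_n = min(1.2×0.96875×0.5×58, 2.4×0.625×0.5×58) = 33.713 kips/bolt; interior L_c = 2 − 0.6875 = 1.3125, R_n = 43.5 kips/bolt. φR_n = 0.75 × (1×33.713 + 4×43.5) = 155.8 kips.
Block shear: shear path 1×[1.3125+4×2] = 1×9.3125 in, A_gv = 4.6563, A_nv = 1×(9.3125 − 4.5×0.75)×0.5 = 2.9688 in²; tension to near edge: (1.3125 − 0.5×0.75)×0.5 = 0.46875 in². R_n = min(0.6×58×2.9688, 0.6×36×4.6563) + 1.0×58×0.46875 = min(103.31, 100.58) + 27.188 = 127.77 kips. φR_n = 0.75 × 127.77 = 95.8 kips.
Governing: min(62.1, 155.8, 95.8) = 62.1 kips → bolt shear.

62.1 kips (bolt shear governs)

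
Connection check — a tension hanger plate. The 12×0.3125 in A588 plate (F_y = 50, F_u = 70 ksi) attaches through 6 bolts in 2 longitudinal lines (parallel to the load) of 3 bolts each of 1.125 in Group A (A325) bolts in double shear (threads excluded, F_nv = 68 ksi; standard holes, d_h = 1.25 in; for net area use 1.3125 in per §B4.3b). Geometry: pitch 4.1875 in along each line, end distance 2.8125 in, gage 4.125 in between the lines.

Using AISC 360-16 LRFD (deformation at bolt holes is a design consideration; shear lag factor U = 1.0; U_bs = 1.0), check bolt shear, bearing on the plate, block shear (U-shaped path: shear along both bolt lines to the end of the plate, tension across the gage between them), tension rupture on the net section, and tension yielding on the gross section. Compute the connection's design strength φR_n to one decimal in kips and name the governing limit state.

Bolt shear: A_b = π(1.125)²/4 = 0.99402 in². φR_n = 0.75 × 68 × 0.99402 × 6 × 2 = 608.3 kips.
Bearing (0.3125 in plate, F_u = 70 ksi): end bolts L_c = 2.8125 − 1.25/2 = 2.1875, R_n = min(1.2×2.1875×0.3125×70, 2.4×1.125×0.3125×70) = 57.422 kips/bolt; interior L_c = 4.1875 − 1.25 = 2.9375, R_n = 59.063 kips/bolt. φR_n = 0.75 × (2×57.422 + 4×59.063) = 263.3 kips.
Block shear: shear path 2×[2.8125+2×4.1875] = 2×11.1875 in, A_gv = 6.9922, A_nv = 2×(11.1875 − 2.5×1.3125)×0.3125 = 4.9414 in²; tension across gage: (4.125 − 1×1.3125)×0.3125 = 0.87891 in². R_n = min(0.6×70×4.9414, 0.6×50×6.9922) + 1.0×70×0.87891 = min(207.54, 209.77) + 61.524 = 269.06 kips. φR_n = 0.75 × 269.06 = 201.8 kips.
Tension rupture (net): A_n = (12 − 2×1.3125)×0.3125 = 2.9297 in² (U = 1.0, A_e = A_n). φR_n = 0.75 × 70 × 2.9297 = 153.8 kips.
Tension yield (gross): A_g = 12×0.3125 = 3.75 in². φR_n = 0.90 × 50 × 3.75 = 168.8 kips.
Governing: min(608.3, 263.3, 201.8, 153.8, 168.8) = 153.8 kips → net-section rupture.

153.8 kips (net-section rupture governs)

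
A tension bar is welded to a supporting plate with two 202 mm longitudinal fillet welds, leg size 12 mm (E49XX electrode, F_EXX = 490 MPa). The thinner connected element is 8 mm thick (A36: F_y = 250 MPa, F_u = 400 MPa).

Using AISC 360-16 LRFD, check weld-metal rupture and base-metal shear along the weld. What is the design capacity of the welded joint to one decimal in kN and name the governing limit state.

484.8 kN (base-metal shear governs)

Weld metal: throat = 0.707×12 = 8.484 mm, L = 2×202 = 404 mm. φR_n = 0.75 × 0.6 × 490 × 8.484 × 404 = 755.8 kN.
Base metal shear (8 mm plate): yield φR_n = 1.0×0.6×250×8×404 = 484.8 kN; rupture φR_n = 0.75×0.6×400×8×404 = 581.8 kN; take 484.8 kN (yield).
Governing: min(755.8, 484.8) = 484.8 kN → base-metal shear.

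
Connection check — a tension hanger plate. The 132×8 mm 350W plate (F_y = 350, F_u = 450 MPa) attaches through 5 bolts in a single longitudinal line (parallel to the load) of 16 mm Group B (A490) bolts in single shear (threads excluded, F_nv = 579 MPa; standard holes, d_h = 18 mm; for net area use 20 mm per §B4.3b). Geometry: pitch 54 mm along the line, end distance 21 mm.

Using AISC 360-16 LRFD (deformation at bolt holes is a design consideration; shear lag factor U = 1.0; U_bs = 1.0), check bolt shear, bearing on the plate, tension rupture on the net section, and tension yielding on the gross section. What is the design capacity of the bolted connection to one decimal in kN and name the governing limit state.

302.4 kN (net-section rupture governs)

Bolt shear: A_b = π(16)²/4 = 201.06 mm². φR_n = 0.75 × 579 × 201.06 × 5 × 1 = 436.6 kN.
Bearing (8 mm plate, F_u = 450 MPa): end bolts L_c = 21 − 18/2 = 12, R_n = min(1.2×12×8×450, 2.4×16×8×450) = 51.84 kN/bolt; interior L_c = 54 − 18 = 36, R_n = 138.24 kN/bolt. φR_n = 0.75 × (1×51.84 + 4×138.24) = 453.6 kN.
Tension rupture (net): A_n = (132 − 1×20)×8 = 896 mm² (U = 1.0, A_e = A_n). φR_n = 0.75 × 450 × 896 = 302.4 kN.
Tension yield (gross): A_g = 132×8 = 1056 mm². φR_n = 0.90 × 350 × 1056 = 332.6 kN.
Governing: min(436.6, 453.6, 302.4, 332.6) = 302.4 kN → net-section rupture.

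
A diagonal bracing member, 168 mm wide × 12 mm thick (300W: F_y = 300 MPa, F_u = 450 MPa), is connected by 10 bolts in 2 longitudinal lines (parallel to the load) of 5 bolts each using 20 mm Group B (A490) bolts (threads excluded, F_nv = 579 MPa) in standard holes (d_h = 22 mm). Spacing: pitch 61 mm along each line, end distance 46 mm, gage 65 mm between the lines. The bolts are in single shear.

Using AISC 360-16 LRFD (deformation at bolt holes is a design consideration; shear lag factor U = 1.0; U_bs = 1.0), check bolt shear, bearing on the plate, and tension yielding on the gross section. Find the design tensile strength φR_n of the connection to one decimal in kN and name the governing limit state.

Bolt shear: A_b = π(20)²/4 = 314.16 mm². φR_n = 0.75 × 579 × 314.16 × 10 × 1 = 1364.2 kN.
Bearing (12 mm plate, F_u = 450 MPa): end bolts L_c = 46 − 22/2 = 35, R_n = min(1.2×35×12×450, 2.4×20×12×450) = 226.8 kN/bolt; interior L_c = 61 − 22 = 39, R_n = 252.72 kN/bolt. φR_n = 0.75 × (2×226.8 + 8×252.72) = 1856.5 kN.
Tension yield (gross): A_g = 168×12 = 2016 mm². φR_n = 0.90 × 300 × 2016 = 544.3 kN.
Governing: min(1364.2, 1856.5, 544.3) = 544.3 kN → gross-section yield.

544.3 kN (gross-section yield governs)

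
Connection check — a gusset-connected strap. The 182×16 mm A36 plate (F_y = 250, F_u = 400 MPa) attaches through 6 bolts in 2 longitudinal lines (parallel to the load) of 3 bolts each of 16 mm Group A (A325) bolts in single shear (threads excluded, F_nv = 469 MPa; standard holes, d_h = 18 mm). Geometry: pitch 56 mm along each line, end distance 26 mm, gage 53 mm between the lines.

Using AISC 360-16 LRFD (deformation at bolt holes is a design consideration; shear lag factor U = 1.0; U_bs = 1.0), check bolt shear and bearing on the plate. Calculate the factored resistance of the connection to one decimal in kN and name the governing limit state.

424.3 kN (bolt shear governs)

Bolt shear: A_b = π(16)²/4 = 201.06 mm². φR_n = 0.75 × 469 × 201.06 × 6 × 1 = 424.3 kN.
Bearing (16 mm plate, F_u = 400 MPa): end bolts L_c = 26 − 18/2 = 17, R_n = min(1.2×17×16×400, 2.4×16×16×400) = 130.56 kN/bolt; interior L_c = 56 − 18 = 38, R_n = 245.76 kN/bolt. φR_n = 0.75 × (2×130.56 + 4×245.76) = 933.1 kN.
Governing: min(424.3, 933.1) = 424.3 kN → bolt shear.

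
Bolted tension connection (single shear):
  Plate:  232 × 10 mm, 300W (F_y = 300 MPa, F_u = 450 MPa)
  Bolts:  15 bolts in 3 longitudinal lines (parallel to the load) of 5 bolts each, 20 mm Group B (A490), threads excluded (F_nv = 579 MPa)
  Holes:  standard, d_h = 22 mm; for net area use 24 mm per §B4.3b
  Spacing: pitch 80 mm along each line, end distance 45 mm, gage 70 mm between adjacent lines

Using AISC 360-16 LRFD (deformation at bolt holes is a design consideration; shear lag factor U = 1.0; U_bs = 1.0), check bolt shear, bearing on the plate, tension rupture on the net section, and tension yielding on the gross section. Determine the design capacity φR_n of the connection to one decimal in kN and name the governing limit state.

540.0 kN (net-section rupture governs)

Bolt shear: A_b = π(20)²/4 = 314.16 mm². φR_n = 0.75 × 579 × 314.16 × 15 × 1 = 2046.4 kN.
Bearing (10 mm plate, F_u = 450 MPa): end bolts L_c = 45 − 22/2 = 34, R_n = min(1.2×34×10×450, 2.4×20×10×450) = 183.6 kN/bolt; interior L_c = 80 − 22 = 58, R_n = 216 kN/bolt. φR_n = 0.75 × (3×183.6 + 12×216) = 2357.1 kN.
Tension rupture (net): A_n = (232 − 3×24)×10 = 1600 mm² (U = 1.0, A_e = A_n). φR_n = 0.75 × 450 × 1600 = 540.0 kN.
Tension yield (gross): A_g = 232×10 = 2320 mm². φR_n = 0.90 × 300 × 2320 = 626.4 kN.
Governing: min(2046.4, 2357.1, 540.0, 626.4) = 540.0 kN → net-section rupture.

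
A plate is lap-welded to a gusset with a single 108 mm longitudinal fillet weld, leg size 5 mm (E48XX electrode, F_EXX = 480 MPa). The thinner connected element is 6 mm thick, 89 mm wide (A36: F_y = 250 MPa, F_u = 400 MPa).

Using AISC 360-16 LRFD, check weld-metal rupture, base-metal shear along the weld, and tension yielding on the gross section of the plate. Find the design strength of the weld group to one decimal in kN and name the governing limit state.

Weld metal: throat = 0.707×5 = 3.535 mm, L = 108 mm. φR_n = 0.75 × 0.6 × 480 × 3.535 × 108 = 82.5 kN.
Base metal shear (6 mm plate): yield φR_n = 1.0×0.6×250×6×108 = 97.2 kN; rupture φR_n = 0.75×0.6×400×6×108 = 116.6 kN; take 97.2 kN (yield).
Tension yield (gross): A_g = 89×6 = 534 mm². φR_n = 0.90 × 250 × 534 = 120.2 kN.
Governing: min(82.5, 97.2, 120.2) = 82.5 kN → weld metal.

82.5 kN (weld metal governs)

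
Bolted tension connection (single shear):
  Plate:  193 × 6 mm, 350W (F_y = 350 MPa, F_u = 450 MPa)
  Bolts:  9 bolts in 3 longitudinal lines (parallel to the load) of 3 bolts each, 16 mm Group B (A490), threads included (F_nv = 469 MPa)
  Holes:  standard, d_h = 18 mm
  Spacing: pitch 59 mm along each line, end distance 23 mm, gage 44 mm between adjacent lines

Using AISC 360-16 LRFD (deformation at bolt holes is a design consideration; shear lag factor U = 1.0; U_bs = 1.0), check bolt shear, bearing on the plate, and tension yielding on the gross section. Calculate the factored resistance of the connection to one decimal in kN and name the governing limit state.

364.8 kN (gross-section yield governs)

Bolt shear: A_b = π(16)²/4 = 201.06 mm². φR_n = 0.75 × 469 × 201.06 × 9 × 1 = 636.5 kN.
Bearing (6 mm plate, F_u = 450 MPa): end bolts L_c = 23 − 18/2 = 14, R_n = min(1.2×14×6×450, 2.4×16×6×450) = 45.36 kN/bolt; interior L_c = 59 − 18 = 41, R_n = 103.68 kN/bolt. φR_n = 0.75 × (3×45.36 + 6×103.68) = 568.6 kN.
Tension yield (gross): A_g = 193×6 = 1158 mm². φR_n = 0.90 × 350 × 1158 = 364.8 kN.
Governing: min(636.5, 568.6, 364.8) = 364.8 kN → gross-section yield.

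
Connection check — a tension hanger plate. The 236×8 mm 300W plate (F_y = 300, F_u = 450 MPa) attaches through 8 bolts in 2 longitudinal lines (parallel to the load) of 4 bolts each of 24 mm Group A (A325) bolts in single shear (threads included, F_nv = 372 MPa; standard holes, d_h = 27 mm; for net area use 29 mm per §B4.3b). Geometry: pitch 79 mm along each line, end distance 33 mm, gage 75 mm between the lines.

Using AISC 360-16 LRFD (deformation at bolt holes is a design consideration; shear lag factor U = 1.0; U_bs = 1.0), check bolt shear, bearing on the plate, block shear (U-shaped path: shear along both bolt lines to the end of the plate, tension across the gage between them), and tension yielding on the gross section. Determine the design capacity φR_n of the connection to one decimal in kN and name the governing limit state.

509.8 kN (gross-section yield governs)

Bolt shear: A_b = π(24)²/4 = 452.39 mm². φR_n = 0.75 × 372 × 452.39 × 8 × 1 = 1009.7 kN.
Bearing (8 mm plate, F_u = 450 MPa): end bolts L_c = 33 − 27/2 = 19.5, R_n = min(1.2×19.5×8×450, 2.4×24×8×450) = 84.24 kN/bolt; interior L_c = 79 − 27 = 52, R_n = 207.36 kN/bolt. φR_n = 0.75 × (2×84.24 + 6×207.36) = 1059.5 kN.
Block shear: shear path 2×[33+3×79] = 2×270 mm, A_gv = 4320, A_nv = 2×(270 − 3.5×29)×8 = 2696 mm²; tension across gage: (75 − 1×29)×8 = 368 mm². R_n = min(0.6×450×2696, 0.6×300×4320) + 1.0×450×368 = min(727.92, 777.6) + 165.6 = 893.52 kN. φR_n = 0.75 × 893.52 = 670.1 kN.
Tension yield (gross): A_g = 236×8 = 1888 mm². φR_n = 0.90 × 300 × 1888 = 509.8 kN.
Governing: min(1009.7, 1059.5, 670.1, 509.8) = 509.8 kN → gross-section yield.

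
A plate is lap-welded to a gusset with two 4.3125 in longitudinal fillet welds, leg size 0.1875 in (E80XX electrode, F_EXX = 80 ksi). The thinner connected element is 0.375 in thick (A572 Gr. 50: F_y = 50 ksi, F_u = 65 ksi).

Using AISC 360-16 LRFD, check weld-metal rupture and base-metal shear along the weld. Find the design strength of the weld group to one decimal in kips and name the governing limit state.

Weld metal: throat = 0.707×0.1875 = 0.13256 in, L = 2×4.3125 = 8.625 in. φR_n = 0.75 × 0.6 × 80 × 0.13256 × 8.625 = 41.2 kips.
Base metal shear (0.375 in plate): yield φR_n = 1.0×0.6×50×0.375×8.625 = 97.0 kips; rupture φR_n = 0.75×0.6×65×0.375×8.625 = 94.6 kips; take 94.6 kips (rupture).
Governing: min(41.2, 94.6) = 41.2 kips → weld metal.

41.2 kips (weld metal governs)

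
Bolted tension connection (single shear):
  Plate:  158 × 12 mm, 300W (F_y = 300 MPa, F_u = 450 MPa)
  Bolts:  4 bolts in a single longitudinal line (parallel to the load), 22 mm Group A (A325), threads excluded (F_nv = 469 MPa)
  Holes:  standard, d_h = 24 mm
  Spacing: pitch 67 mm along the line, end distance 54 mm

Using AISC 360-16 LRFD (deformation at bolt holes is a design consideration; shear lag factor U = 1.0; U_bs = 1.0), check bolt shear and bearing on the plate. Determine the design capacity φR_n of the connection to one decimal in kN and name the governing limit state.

Bolt shear: A_b = π(22)²/4 = 380.13 mm². φR_n = 0.75 × 469 × 380.13 × 4 × 1 = 534.8 kN.
Bearing (12 mm plate, F_u = 450 MPa): end bolts L_c = 54 − 24/2 = 42, R_n = min(1.2×42×12×450, 2.4×22×12×450) = 272.16 kN/bolt; interior L_c = 67 − 24 = 43, R_n = 278.64 kN/bolt. φR_n = 0.75 × (1×272.16 + 3×278.64) = 831.1 kN.
Governing: min(534.8, 831.1) = 534.8 kN → bolt shear.

534.8 kN (bolt shear governs)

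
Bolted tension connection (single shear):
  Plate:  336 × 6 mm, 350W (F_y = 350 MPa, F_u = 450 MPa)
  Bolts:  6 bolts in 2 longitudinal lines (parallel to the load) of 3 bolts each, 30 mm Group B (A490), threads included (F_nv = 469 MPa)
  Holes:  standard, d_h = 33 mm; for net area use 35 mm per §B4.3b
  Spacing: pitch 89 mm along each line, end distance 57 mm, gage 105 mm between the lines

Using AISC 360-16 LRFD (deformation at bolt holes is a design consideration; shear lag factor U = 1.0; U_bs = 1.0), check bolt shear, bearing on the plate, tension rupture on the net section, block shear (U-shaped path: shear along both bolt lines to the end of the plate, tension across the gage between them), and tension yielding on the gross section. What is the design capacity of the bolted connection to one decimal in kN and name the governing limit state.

500.2 kN (block shear governs)

Bolt shear: A_b = π(30)²/4 = 706.86 mm². φR_n = 0.75 × 469 × 706.86 × 6 × 1 = 1491.8 kN.
Bearing (6 mm plate, F_u = 450 MPa): end bolts L_c = 57 − 33/2 = 40.5, R_n = min(1.2×40.5×6×450, 2.4×30×6×450) = 131.22 kN/bolt; interior L_c = 89 − 33 = 56, R_n = 181.44 kN/bolt. φR_n = 0.75 × (2×131.22 + 4×181.44) = 741.2 kN.
Tension rupture (net): A_n = (336 − 2×35)×6 = 1596 mm² (U = 1.0, A_e = A_n). φR_n = 0.75 × 450 × 1596 = 538.7 kN.
Block shear: shear path 2×[57+2×89] = 2×235 mm, A_gv = 2820, A_nv = 2×(235 − 2.5×35)×6 = 1770 mm²; tension across gage: (105 − 1×35)×6 = 420 mm². R_n = min(0.6×450×1770, 0.6×350×2820) + 1.0×450×420 = min(477.9, 592.2) + 189 = 666.9 kN. φR_n = 0.75 × 666.9 = 500.2 kN.
Tension yield (gross): A_g = 336×6 = 2016 mm². φR_n = 0.90 × 350 × 2016 = 635.0 kN.
Governing: min(1491.8, 741.2, 538.7, 500.2, 635.0) = 500.2 kN → block shear.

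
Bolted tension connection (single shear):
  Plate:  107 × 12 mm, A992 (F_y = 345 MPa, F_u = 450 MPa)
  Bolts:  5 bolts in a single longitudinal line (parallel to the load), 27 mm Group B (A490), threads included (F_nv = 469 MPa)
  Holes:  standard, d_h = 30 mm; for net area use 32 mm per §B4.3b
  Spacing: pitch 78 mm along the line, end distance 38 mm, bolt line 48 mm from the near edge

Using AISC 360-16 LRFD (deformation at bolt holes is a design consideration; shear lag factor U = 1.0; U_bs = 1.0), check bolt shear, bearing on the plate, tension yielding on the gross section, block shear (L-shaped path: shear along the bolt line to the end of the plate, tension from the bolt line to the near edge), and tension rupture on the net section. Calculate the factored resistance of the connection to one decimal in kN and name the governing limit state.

303.8 kN (net-section rupture governs)

Bolt shear: A_b = π(27)²/4 = 572.56 mm². φR_n = 0.75 × 469 × 572.56 × 5 × 1 = 1007.0 kN.
Bearing (12 mm plate, F_u = 450 MPa): end bolts L_c = 38 − 30/2 = 23, R_n = min(1.2×23×12×450, 2.4×27×12×450) = 149.04 kN/bolt; interior L_c = 78 − 30 = 48, R_n = 311.04 kN/bolt. φR_n = 0.75 × (1×149.04 + 4×311.04) = 1044.9 kN.
Tension yield (gross): A_g = 107×12 = 1284 mm². φR_n = 0.90 × 345 × 1284 = 398.7 kN.
Block shear: shear path 1×[38+4×78] = 1×350 mm, A_gv = 4200, A_nv = 1×(350 − 4.5×32)×12 = 2472 mm²; tension to near edge: (48 − 0.5×32)×12 = 384 mm². R_n = min(0.6×450×2472, 0.6×345×4200) + 1.0×450×384 = min(667.44, 869.4) + 172.8 = 840.24 kN. φR_n = 0.75 × 840.24 = 630.2 kN.
Tension rupture (net): A_n = (107 − 1×32)×12 = 900 mm² (U = 1.0, A_e = A_n). φR_n = 0.75 × 450 × 900 = 303.8 kN.
Governing: min(1007.0, 1044.9, 398.7, 630.2, 303.8) = 303.8 kN → net-section rupture.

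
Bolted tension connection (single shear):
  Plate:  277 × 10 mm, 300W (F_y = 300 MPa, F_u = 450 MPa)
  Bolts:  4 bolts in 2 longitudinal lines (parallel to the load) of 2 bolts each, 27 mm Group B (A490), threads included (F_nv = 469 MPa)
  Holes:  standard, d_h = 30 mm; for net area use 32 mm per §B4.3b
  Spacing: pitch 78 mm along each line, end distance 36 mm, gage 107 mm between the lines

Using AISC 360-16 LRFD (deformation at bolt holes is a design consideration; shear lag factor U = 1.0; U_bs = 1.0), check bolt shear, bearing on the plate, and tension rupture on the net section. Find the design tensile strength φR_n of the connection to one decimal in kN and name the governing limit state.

558.9 kN (bearing governs)

Bolt shear: A_b = π(27)²/4 = 572.56 mm². φR_n = 0.75 × 469 × 572.56 × 4 × 1 = 805.6 kN.
Bearing (10 mm plate, F_u = 450 MPa): end bolts L_c = 36 − 30/2 = 21, R_n = min(1.2×21×10×450, 2.4×27×10×450) = 113.4 kN/bolt; interior L_c = 78 − 30 = 48, R_n = 259.2 kN/bolt. φR_n = 0.75 × (2×113.4 + 2×259.2) = 558.9 kN.
Tension rupture (net): A_n = (277 − 2×32)×10 = 2130 mm² (U = 1.0, A_e = A_n). φR_n = 0.75 × 450 × 2130 = 718.9 kN.
Governing: min(805.6, 558.9, 718.9) = 558.9 kN → bearing.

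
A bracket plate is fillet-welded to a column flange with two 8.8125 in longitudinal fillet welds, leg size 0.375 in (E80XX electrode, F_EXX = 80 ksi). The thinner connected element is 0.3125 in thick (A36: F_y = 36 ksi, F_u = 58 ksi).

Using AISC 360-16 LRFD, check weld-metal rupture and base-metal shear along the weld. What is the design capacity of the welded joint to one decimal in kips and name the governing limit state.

Weld metal: throat = 0.707×0.375 = 0.26513 in, L = 2×8.8125 = 17.625 in. φR_n = 0.75 × 0.6 × 80 × 0.26513 × 17.625 = 168.2 kips.
Base metal shear (0.3125 in plate): yield φR_n = 1.0×0.6×36×0.3125×17.625 = 119.0 kips; rupture φR_n = 0.75×0.6×58×0.3125×17.625 = 143.8 kips; take 119.0 kips (yield).
Governing: min(168.2, 119.0) = 119.0 kips → base-metal shear.

119.0 kips (base-metal shear governs)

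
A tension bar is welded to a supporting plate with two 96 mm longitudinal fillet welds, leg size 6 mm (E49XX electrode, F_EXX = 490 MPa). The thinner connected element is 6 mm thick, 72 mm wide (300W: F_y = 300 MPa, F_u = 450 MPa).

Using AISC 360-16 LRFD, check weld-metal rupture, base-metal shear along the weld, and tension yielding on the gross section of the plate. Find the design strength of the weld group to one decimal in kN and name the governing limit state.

116.6 kN (gross-section yield governs)

Weld metal: throat = 0.707×6 = 4.242 mm, L = 2×96 = 192 mm. φR_n = 0.75 × 0.6 × 490 × 4.242 × 192 = 179.6 kN.
Base metal shear (6 mm plate): yield φR_n = 1.0×0.6×300×6×192 = 207.4 kN; rupture φR_n = 0.75×0.6×450×6×192 = 233.3 kN; take 207.4 kN (yield).
Tension yield (gross): A_g = 72×6 = 432 mm². φR_n = 0.90 × 300 × 432 = 116.6 kN.
Governing: min(179.6, 207.4, 116.6) = 116.6 kN → gross-section yield.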